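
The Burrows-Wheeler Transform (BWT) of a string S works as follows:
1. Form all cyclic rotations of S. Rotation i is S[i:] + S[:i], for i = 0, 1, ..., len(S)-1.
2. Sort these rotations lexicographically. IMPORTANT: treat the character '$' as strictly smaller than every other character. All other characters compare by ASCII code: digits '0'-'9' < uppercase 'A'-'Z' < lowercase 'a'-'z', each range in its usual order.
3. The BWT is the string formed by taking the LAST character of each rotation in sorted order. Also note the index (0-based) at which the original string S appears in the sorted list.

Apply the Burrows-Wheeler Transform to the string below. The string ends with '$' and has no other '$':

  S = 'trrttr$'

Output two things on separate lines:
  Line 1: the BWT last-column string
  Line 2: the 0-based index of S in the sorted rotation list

All 7 rotations (rotation i = S[i:]+S[:i]):
  rot[0] = trrttr$
  rot[1] = rrttr$t
  rot[2] = rttr$tr
  rot[3] = ttr$trr
  rot[4] = tr$trrt
  rot[5] = r$trrtt
  rot[6] = $trrttr
Sorted (with $ < everything):
  sorted[0] = $trrttr  (last char: 'r')
  sorted[1] = r$trrtt  (last char: 't')
  sorted[2] = rrttr$t  (last char: 't')
  sorted[3] = rttr$tr  (last char: 'r')
  sorted[4] = tr$trrt  (last char: 't')
  sorted[5] = trrttr$  (last char: '$')
  sorted[6] = ttr$trr  (last char: 'r')
Last column: rttrt$r
Original string S is at sorted index 5

Answer: rttrt$r
5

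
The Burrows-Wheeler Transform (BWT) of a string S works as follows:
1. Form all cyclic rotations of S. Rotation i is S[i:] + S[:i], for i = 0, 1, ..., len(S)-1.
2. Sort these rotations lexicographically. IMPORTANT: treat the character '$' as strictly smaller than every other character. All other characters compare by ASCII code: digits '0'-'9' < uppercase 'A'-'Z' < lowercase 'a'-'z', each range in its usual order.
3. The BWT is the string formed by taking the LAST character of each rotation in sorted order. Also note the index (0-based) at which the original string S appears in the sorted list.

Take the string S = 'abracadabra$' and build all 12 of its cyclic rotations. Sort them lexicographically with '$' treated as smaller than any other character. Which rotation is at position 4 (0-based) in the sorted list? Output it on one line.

All 12 rotations (rotation i = S[i:]+S[:i]):
  rot[0] = abracadabra$
  rot[1] = bracadabra$a
  rot[2] = racadabra$ab
  rot[3] = acadabra$abr
  rot[4] = cadabra$abra
  rot[5] = adabra$abrac
  rot[6] = dabra$abraca
  rot[7] = abra$abracad
  rot[8] = bra$abracada
  rot[9] = ra$abracadab
  rot[10] = a$abracadabr
  rot[11] = $abracadabra
Sorted (with $ < everything):
  sorted[0] = $abracadabra
  sorted[1] = a$abracadabr
  sorted[2] = abra$abracad
  sorted[3] = abracadabra$
  sorted[4] = acadabra$abr
  sorted[5] = adabra$abrac
  sorted[6] = bra$abracada
  sorted[7] = bracadabra$a
  sorted[8] = cadabra$abra
  sorted[9] = dabra$abraca
  sorted[10] = ra$abracadab
  sorted[11] = racadabra$ab
sorted[4] = acadabra$abr

Answer: acadabra$abr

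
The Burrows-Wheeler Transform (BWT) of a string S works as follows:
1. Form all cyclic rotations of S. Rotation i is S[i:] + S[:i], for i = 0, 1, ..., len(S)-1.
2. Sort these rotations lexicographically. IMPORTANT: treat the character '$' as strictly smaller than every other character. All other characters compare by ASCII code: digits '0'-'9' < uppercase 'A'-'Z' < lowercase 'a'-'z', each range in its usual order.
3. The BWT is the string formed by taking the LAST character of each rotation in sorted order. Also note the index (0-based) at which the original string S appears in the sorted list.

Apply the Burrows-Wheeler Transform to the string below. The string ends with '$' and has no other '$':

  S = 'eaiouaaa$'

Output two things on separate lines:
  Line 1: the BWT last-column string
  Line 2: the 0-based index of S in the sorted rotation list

Answer: aaaue$aio
5

Derivation:
All 9 rotations (rotation i = S[i:]+S[:i]):
  rot[0] = eaiouaaa$
  rot[1] = aiouaaa$e
  rot[2] = iouaaa$ea
  rot[3] = ouaaa$eai
  rot[4] = uaaa$eaio
  rot[5] = aaa$eaiou
  rot[6] = aa$eaioua
  rot[7] = a$eaiouaa
  rot[8] = $eaiouaaa
Sorted (with $ < everything):
  sorted[0] = $eaiouaaa  (last char: 'a')
  sorted[1] = a$eaiouaa  (last char: 'a')
  sorted[2] = aa$eaioua  (last char: 'a')
  sorted[3] = aaa$eaiou  (last char: 'u')
  sorted[4] = aiouaaa$e  (last char: 'e')
  sorted[5] = eaiouaaa$  (last char: '$')
  sorted[6] = iouaaa$ea  (last char: 'a')
  sorted[7] = ouaaa$eai  (last char: 'i')
  sorted[8] = uaaa$eaio  (last char: 'o')
Last column: aaaue$aio
Original string S is at sorted index 5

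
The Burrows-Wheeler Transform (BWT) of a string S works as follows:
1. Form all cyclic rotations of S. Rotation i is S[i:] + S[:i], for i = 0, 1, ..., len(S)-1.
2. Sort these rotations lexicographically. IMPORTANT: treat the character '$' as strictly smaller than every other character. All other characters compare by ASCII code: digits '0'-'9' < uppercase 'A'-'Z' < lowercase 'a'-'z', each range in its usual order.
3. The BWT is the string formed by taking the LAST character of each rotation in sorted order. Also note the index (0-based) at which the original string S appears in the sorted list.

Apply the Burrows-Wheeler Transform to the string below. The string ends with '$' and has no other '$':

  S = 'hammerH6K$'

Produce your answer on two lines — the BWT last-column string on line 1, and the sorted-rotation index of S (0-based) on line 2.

All 10 rotations (rotation i = S[i:]+S[:i]):
  rot[0] = hammerH6K$
  rot[1] = ammerH6K$h
  rot[2] = mmerH6K$ha
  rot[3] = merH6K$ham
  rot[4] = erH6K$hamm
  rot[5] = rH6K$hamme
  rot[6] = H6K$hammer
  rot[7] = 6K$hammerH
  rot[8] = K$hammerH6
  rot[9] = $hammerH6K
Sorted (with $ < everything):
  sorted[0] = $hammerH6K  (last char: 'K')
  sorted[1] = 6K$hammerH  (last char: 'H')
  sorted[2] = H6K$hammer  (last char: 'r')
  sorted[3] = K$hammerH6  (last char: '6')
  sorted[4] = ammerH6K$h  (last char: 'h')
  sorted[5] = erH6K$hamm  (last char: 'm')
  sorted[6] = hammerH6K$  (last char: '$')
  sorted[7] = merH6K$ham  (last char: 'm')
  sorted[8] = mmerH6K$ha  (last char: 'a')
  sorted[9] = rH6K$hamme  (last char: 'e')
Last column: KHr6hm$mae
Original string S is at sorted index 6

Answer: KHr6hm$mae
6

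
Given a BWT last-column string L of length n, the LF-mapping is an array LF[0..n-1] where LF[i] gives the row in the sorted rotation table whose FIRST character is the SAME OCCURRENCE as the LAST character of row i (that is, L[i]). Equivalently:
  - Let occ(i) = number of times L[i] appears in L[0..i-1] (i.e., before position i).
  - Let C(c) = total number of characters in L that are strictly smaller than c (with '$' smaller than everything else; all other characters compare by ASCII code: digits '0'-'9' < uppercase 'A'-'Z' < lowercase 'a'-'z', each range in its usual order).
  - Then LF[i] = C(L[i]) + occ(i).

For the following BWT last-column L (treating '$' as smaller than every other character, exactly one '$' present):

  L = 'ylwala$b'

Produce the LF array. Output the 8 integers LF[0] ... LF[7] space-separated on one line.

Answer: 7 4 6 1 5 2 0 3

Derivation:
Char counts: '$':1, 'a':2, 'b':1, 'l':2, 'w':1, 'y':1
C (first-col start): C('$')=0, C('a')=1, C('b')=3, C('l')=4, C('w')=6, C('y')=7
L[0]='y': occ=0, LF[0]=C('y')+0=7+0=7
L[1]='l': occ=0, LF[1]=C('l')+0=4+0=4
L[2]='w': occ=0, LF[2]=C('w')+0=6+0=6
L[3]='a': occ=0, LF[3]=C('a')+0=1+0=1
L[4]='l': occ=1, LF[4]=C('l')+1=4+1=5
L[5]='a': occ=1, LF[5]=C('a')+1=1+1=2
L[6]='$': occ=0, LF[6]=C('$')+0=0+0=0
L[7]='b': occ=0, LF[7]=C('b')+0=3+0=3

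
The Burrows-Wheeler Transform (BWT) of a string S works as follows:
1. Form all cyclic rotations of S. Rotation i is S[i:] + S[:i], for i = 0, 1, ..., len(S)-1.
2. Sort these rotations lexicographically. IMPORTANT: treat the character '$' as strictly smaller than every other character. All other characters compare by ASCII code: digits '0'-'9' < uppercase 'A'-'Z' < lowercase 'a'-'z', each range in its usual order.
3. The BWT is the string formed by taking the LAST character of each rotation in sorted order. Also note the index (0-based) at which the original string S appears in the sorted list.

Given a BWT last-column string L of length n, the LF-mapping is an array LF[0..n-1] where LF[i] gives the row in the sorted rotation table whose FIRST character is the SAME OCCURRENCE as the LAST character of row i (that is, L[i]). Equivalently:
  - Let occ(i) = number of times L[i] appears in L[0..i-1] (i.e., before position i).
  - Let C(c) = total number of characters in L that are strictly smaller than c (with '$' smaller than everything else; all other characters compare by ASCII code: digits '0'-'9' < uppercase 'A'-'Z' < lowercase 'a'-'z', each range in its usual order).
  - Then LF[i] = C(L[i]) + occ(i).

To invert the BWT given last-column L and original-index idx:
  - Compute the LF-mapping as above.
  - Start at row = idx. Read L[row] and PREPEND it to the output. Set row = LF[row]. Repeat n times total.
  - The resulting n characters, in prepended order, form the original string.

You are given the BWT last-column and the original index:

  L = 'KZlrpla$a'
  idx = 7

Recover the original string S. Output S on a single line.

LF mapping: 1 2 5 8 7 6 3 0 4
Walk LF starting at row 7, prepending L[row]:
  step 1: row=7, L[7]='$', prepend. Next row=LF[7]=0
  step 2: row=0, L[0]='K', prepend. Next row=LF[0]=1
  step 3: row=1, L[1]='Z', prepend. Next row=LF[1]=2
  step 4: row=2, L[2]='l', prepend. Next row=LF[2]=5
  step 5: row=5, L[5]='l', prepend. Next row=LF[5]=6
  step 6: row=6, L[6]='a', prepend. Next row=LF[6]=3
  step 7: row=3, L[3]='r', prepend. Next row=LF[3]=8
  step 8: row=8, L[8]='a', prepend. Next row=LF[8]=4
  step 9: row=4, L[4]='p', prepend. Next row=LF[4]=7
Reversed output: parallZK$

Answer: parallZK$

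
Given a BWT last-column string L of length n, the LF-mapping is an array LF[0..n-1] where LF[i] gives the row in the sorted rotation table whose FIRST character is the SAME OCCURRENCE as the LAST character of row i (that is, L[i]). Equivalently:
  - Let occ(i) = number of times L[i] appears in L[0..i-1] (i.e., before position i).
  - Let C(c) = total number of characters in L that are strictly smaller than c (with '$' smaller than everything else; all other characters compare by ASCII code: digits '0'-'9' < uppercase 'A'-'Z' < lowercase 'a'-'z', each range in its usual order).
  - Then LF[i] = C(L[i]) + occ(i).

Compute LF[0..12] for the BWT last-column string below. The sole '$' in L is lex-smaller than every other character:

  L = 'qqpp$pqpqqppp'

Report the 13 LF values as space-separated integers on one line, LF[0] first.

Answer: 8 9 1 2 0 3 10 4 11 12 5 6 7

Derivation:
Char counts: '$':1, 'p':7, 'q':5
C (first-col start): C('$')=0, C('p')=1, C('q')=8
L[0]='q': occ=0, LF[0]=C('q')+0=8+0=8
L[1]='q': occ=1, LF[1]=C('q')+1=8+1=9
L[2]='p': occ=0, LF[2]=C('p')+0=1+0=1
L[3]='p': occ=1, LF[3]=C('p')+1=1+1=2
L[4]='$': occ=0, LF[4]=C('$')+0=0+0=0
L[5]='p': occ=2, LF[5]=C('p')+2=1+2=3
L[6]='q': occ=2, LF[6]=C('q')+2=8+2=10
L[7]='p': occ=3, LF[7]=C('p')+3=1+3=4
L[8]='q': occ=3, LF[8]=C('q')+3=8+3=11
L[9]='q': occ=4, LF[9]=C('q')+4=8+4=12
L[10]='p': occ=4, LF[10]=C('p')+4=1+4=5
L[11]='p': occ=5, LF[11]=C('p')+5=1+5=6
L[12]='p': occ=6, LF[12]=C('p')+6=1+6=7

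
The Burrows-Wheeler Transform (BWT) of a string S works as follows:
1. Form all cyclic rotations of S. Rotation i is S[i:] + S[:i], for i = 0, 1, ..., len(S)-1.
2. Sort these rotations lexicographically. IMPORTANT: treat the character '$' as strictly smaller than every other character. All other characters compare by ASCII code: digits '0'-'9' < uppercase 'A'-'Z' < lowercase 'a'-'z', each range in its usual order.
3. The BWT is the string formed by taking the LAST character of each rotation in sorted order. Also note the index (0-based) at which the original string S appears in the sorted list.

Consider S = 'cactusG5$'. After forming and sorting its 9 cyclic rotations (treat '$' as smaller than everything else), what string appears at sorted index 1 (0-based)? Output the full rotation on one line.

Answer: 5$cactusG

Derivation:
All 9 rotations (rotation i = S[i:]+S[:i]):
  rot[0] = cactusG5$
  rot[1] = actusG5$c
  rot[2] = ctusG5$ca
  rot[3] = tusG5$cac
  rot[4] = usG5$cact
  rot[5] = sG5$cactu
  rot[6] = G5$cactus
  rot[7] = 5$cactusG
  rot[8] = $cactusG5
Sorted (with $ < everything):
  sorted[0] = $cactusG5
  sorted[1] = 5$cactusG
  sorted[2] = G5$cactus
  sorted[3] = actusG5$c
  sorted[4] = cactusG5$
  sorted[5] = ctusG5$ca
  sorted[6] = sG5$cactu
  sorted[7] = tusG5$cac
  sorted[8] = usG5$cact
sorted[1] = 5$cactusG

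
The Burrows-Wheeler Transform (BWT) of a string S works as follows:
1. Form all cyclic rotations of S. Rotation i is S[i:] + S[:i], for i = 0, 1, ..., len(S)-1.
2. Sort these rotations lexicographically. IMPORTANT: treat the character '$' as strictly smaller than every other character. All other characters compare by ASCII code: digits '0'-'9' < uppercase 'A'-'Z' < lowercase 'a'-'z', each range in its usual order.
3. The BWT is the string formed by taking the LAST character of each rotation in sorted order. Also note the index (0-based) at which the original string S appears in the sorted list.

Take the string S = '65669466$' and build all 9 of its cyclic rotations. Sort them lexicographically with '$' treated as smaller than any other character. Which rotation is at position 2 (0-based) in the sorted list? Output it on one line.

All 9 rotations (rotation i = S[i:]+S[:i]):
  rot[0] = 65669466$
  rot[1] = 5669466$6
  rot[2] = 669466$65
  rot[3] = 69466$656
  rot[4] = 9466$6566
  rot[5] = 466$65669
  rot[6] = 66$656694
  rot[7] = 6$6566946
  rot[8] = $65669466
Sorted (with $ < everything):
  sorted[0] = $65669466
  sorted[1] = 466$65669
  sorted[2] = 5669466$6
  sorted[3] = 6$6566946
  sorted[4] = 65669466$
  sorted[5] = 66$656694
  sorted[6] = 669466$65
  sorted[7] = 69466$656
  sorted[8] = 9466$6566
sorted[2] = 5669466$6

Answer: 5669466$6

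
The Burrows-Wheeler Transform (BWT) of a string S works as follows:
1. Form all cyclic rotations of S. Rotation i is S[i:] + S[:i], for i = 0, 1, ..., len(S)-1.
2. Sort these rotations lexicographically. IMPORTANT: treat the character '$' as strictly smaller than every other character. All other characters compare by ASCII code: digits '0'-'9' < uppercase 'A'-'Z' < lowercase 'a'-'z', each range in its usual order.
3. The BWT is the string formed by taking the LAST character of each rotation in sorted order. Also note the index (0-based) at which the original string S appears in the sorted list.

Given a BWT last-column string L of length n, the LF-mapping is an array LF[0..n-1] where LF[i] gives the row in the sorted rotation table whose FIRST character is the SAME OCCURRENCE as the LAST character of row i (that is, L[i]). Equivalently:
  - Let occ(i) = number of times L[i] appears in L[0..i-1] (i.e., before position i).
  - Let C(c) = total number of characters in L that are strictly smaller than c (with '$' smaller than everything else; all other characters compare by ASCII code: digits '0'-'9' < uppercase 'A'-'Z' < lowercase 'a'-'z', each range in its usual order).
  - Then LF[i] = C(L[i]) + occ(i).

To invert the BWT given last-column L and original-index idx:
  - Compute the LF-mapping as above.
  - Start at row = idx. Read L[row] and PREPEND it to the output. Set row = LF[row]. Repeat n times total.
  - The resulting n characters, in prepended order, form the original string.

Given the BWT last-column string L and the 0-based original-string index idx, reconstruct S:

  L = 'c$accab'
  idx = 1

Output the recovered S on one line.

LF mapping: 4 0 1 5 6 2 3
Walk LF starting at row 1, prepending L[row]:
  step 1: row=1, L[1]='$', prepend. Next row=LF[1]=0
  step 2: row=0, L[0]='c', prepend. Next row=LF[0]=4
  step 3: row=4, L[4]='c', prepend. Next row=LF[4]=6
  step 4: row=6, L[6]='b', prepend. Next row=LF[6]=3
  step 5: row=3, L[3]='c', prepend. Next row=LF[3]=5
  step 6: row=5, L[5]='a', prepend. Next row=LF[5]=2
  step 7: row=2, L[2]='a', prepend. Next row=LF[2]=1
Reversed output: aacbcc$

Answer: aacbcc$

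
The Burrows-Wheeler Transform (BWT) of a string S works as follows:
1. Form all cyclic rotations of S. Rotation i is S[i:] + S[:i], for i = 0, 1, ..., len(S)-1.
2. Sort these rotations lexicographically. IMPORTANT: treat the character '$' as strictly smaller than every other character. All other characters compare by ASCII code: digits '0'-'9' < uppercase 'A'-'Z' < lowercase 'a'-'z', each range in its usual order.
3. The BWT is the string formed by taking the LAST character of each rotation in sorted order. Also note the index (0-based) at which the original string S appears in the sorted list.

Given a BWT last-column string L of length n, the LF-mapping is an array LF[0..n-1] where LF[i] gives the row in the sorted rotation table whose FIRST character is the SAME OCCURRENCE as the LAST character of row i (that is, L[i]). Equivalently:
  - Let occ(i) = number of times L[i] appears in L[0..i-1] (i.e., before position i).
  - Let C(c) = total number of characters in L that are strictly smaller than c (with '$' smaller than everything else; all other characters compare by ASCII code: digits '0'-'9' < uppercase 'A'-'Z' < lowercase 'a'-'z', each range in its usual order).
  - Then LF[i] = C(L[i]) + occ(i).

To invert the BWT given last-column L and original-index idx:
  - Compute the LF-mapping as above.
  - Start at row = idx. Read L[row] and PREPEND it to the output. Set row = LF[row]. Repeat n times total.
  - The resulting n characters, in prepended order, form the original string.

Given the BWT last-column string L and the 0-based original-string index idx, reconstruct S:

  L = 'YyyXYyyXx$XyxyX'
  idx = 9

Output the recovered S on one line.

Answer: yXXyXxxyYXyyyY$

Derivation:
LF mapping: 5 9 10 1 6 11 12 2 7 0 3 13 8 14 4
Walk LF starting at row 9, prepending L[row]:
  step 1: row=9, L[9]='$', prepend. Next row=LF[9]=0
  step 2: row=0, L[0]='Y', prepend. Next row=LF[0]=5
  step 3: row=5, L[5]='y', prepend. Next row=LF[5]=11
  step 4: row=11, L[11]='y', prepend. Next row=LF[11]=13
  step 5: row=13, L[13]='y', prepend. Next row=LF[13]=14
  step 6: row=14, L[14]='X', prepend. Next row=LF[14]=4
  step 7: row=4, L[4]='Y', prepend. Next row=LF[4]=6
  step 8: row=6, L[6]='y', prepend. Next row=LF[6]=12
  step 9: row=12, L[12]='x', prepend. Next row=LF[12]=8
  step 10: row=8, L[8]='x', prepend. Next row=LF[8]=7
  step 11: row=7, L[7]='X', prepend. Next row=LF[7]=2
  step 12: row=2, L[2]='y', prepend. Next row=LF[2]=10
  step 13: row=10, L[10]='X', prepend. Next row=LF[10]=3
  step 14: row=3, L[3]='X', prepend. Next row=LF[3]=1
  step 15: row=1, L[1]='y', prepend. Next row=LF[1]=9
Reversed output: yXXyXxxyYXyyyY$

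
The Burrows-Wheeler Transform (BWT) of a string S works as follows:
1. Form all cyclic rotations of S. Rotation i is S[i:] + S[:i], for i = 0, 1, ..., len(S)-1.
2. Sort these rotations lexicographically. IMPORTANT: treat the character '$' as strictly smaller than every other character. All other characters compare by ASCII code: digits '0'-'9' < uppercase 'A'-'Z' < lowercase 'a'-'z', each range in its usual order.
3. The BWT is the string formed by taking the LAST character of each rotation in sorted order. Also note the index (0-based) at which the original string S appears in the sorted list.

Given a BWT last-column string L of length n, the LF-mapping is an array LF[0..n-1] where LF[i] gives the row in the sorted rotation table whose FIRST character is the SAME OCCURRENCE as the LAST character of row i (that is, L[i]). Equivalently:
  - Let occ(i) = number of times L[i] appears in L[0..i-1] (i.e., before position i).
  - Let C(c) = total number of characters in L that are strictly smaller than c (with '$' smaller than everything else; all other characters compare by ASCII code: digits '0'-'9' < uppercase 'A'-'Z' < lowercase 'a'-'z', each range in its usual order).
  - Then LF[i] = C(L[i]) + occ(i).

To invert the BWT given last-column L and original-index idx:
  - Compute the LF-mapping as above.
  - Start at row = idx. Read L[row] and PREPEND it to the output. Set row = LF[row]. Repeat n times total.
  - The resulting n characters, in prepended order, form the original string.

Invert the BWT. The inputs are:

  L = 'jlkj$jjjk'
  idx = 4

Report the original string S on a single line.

Answer: jkjjjklj$

Derivation:
LF mapping: 1 8 6 2 0 3 4 5 7
Walk LF starting at row 4, prepending L[row]:
  step 1: row=4, L[4]='$', prepend. Next row=LF[4]=0
  step 2: row=0, L[0]='j', prepend. Next row=LF[0]=1
  step 3: row=1, L[1]='l', prepend. Next row=LF[1]=8
  step 4: row=8, L[8]='k', prepend. Next row=LF[8]=7
  step 5: row=7, L[7]='j', prepend. Next row=LF[7]=5
  step 6: row=5, L[5]='j', prepend. Next row=LF[5]=3
  step 7: row=3, L[3]='j', prepend. Next row=LF[3]=2
  step 8: row=2, L[2]='k', prepend. Next row=LF[2]=6
  step 9: row=6, L[6]='j', prepend. Next row=LF[6]=4
Reversed output: jkjjjklj$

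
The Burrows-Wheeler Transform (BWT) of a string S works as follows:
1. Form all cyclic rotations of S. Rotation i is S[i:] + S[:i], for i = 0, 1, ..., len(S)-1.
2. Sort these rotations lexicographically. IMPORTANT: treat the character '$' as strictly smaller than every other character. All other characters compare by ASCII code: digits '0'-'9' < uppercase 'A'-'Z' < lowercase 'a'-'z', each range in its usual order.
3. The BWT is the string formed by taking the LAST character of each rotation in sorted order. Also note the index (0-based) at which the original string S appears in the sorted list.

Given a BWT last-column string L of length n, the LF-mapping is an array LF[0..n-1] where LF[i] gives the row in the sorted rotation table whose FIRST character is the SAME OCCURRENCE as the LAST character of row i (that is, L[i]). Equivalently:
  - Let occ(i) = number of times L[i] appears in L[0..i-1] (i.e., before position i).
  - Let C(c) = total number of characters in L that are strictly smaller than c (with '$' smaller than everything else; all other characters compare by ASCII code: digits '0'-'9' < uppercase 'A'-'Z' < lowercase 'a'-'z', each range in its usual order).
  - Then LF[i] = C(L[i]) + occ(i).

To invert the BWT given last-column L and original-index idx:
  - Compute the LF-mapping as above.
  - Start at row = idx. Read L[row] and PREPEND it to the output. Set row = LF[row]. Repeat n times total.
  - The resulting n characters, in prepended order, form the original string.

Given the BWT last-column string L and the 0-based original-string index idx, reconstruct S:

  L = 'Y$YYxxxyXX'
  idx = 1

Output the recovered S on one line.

LF mapping: 3 0 4 5 6 7 8 9 1 2
Walk LF starting at row 1, prepending L[row]:
  step 1: row=1, L[1]='$', prepend. Next row=LF[1]=0
  step 2: row=0, L[0]='Y', prepend. Next row=LF[0]=3
  step 3: row=3, L[3]='Y', prepend. Next row=LF[3]=5
  step 4: row=5, L[5]='x', prepend. Next row=LF[5]=7
  step 5: row=7, L[7]='y', prepend. Next row=LF[7]=9
  step 6: row=9, L[9]='X', prepend. Next row=LF[9]=2
  step 7: row=2, L[2]='Y', prepend. Next row=LF[2]=4
  step 8: row=4, L[4]='x', prepend. Next row=LF[4]=6
  step 9: row=6, L[6]='x', prepend. Next row=LF[6]=8
  step 10: row=8, L[8]='X', prepend. Next row=LF[8]=1
Reversed output: XxxYXyxYY$

Answer: XxxYXyxYY$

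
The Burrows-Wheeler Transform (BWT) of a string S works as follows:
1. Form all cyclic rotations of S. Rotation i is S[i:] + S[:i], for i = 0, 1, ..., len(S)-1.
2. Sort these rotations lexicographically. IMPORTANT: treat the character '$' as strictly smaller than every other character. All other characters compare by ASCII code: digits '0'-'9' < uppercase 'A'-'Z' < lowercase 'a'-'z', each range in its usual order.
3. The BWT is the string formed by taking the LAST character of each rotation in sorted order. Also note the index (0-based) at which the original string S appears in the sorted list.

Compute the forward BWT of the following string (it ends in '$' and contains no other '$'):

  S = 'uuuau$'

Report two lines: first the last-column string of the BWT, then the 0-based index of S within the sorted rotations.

Answer: uuauu$
5

Derivation:
All 6 rotations (rotation i = S[i:]+S[:i]):
  rot[0] = uuuau$
  rot[1] = uuau$u
  rot[2] = uau$uu
  rot[3] = au$uuu
  rot[4] = u$uuua
  rot[5] = $uuuau
Sorted (with $ < everything):
  sorted[0] = $uuuau  (last char: 'u')
  sorted[1] = au$uuu  (last char: 'u')
  sorted[2] = u$uuua  (last char: 'a')
  sorted[3] = uau$uu  (last char: 'u')
  sorted[4] = uuau$u  (last char: 'u')
  sorted[5] = uuuau$  (last char: '$')
Last column: uuauu$
Original string S is at sorted index 5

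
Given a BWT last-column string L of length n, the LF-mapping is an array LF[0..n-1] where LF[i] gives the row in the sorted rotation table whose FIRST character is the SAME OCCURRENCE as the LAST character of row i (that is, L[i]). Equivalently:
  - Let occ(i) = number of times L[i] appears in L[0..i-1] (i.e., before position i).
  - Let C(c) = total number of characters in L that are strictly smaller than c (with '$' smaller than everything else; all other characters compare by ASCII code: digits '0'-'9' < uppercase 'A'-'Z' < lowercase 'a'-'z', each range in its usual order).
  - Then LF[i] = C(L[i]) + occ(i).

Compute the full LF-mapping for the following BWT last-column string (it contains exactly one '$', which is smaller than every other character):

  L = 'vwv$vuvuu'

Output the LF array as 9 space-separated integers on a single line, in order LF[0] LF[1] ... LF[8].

Answer: 4 8 5 0 6 1 7 2 3

Derivation:
Char counts: '$':1, 'u':3, 'v':4, 'w':1
C (first-col start): C('$')=0, C('u')=1, C('v')=4, C('w')=8
L[0]='v': occ=0, LF[0]=C('v')+0=4+0=4
L[1]='w': occ=0, LF[1]=C('w')+0=8+0=8
L[2]='v': occ=1, LF[2]=C('v')+1=4+1=5
L[3]='$': occ=0, LF[3]=C('$')+0=0+0=0
L[4]='v': occ=2, LF[4]=C('v')+2=4+2=6
L[5]='u': occ=0, LF[5]=C('u')+0=1+0=1
L[6]='v': occ=3, LF[6]=C('v')+3=4+3=7
L[7]='u': occ=1, LF[7]=C('u')+1=1+1=2
L[8]='u': occ=2, LF[8]=C('u')+2=1+2=3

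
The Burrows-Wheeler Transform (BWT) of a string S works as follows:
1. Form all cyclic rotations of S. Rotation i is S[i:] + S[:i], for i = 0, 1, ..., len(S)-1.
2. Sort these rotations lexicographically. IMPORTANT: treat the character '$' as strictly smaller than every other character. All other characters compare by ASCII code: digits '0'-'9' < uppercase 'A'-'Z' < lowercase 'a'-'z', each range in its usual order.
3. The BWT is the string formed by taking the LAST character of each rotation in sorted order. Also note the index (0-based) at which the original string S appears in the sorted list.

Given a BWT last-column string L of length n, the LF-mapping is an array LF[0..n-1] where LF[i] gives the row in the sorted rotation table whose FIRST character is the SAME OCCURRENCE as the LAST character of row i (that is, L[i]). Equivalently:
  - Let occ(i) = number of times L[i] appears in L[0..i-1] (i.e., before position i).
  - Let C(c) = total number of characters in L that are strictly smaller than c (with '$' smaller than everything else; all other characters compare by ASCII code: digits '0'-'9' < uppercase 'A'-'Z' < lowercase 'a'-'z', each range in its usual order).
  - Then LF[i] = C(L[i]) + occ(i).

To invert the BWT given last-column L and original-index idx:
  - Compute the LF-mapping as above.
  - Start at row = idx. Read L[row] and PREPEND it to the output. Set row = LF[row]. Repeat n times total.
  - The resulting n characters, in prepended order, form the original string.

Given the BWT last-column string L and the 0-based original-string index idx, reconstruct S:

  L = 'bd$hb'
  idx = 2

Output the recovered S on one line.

LF mapping: 1 3 0 4 2
Walk LF starting at row 2, prepending L[row]:
  step 1: row=2, L[2]='$', prepend. Next row=LF[2]=0
  step 2: row=0, L[0]='b', prepend. Next row=LF[0]=1
  step 3: row=1, L[1]='d', prepend. Next row=LF[1]=3
  step 4: row=3, L[3]='h', prepend. Next row=LF[3]=4
  step 5: row=4, L[4]='b', prepend. Next row=LF[4]=2
Reversed output: bhdb$

Answer: bhdb$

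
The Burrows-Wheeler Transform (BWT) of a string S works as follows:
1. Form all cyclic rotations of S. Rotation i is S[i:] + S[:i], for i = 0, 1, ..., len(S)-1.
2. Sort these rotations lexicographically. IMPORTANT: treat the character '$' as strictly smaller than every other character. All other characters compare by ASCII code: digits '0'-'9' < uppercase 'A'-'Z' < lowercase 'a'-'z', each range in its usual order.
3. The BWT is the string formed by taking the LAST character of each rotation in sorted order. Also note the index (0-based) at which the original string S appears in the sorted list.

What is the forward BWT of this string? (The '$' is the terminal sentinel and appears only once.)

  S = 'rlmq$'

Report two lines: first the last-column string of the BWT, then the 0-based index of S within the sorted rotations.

Answer: qrlm$
4

Derivation:
All 5 rotations (rotation i = S[i:]+S[:i]):
  rot[0] = rlmq$
  rot[1] = lmq$r
  rot[2] = mq$rl
  rot[3] = q$rlm
  rot[4] = $rlmq
Sorted (with $ < everything):
  sorted[0] = $rlmq  (last char: 'q')
  sorted[1] = lmq$r  (last char: 'r')
  sorted[2] = mq$rl  (last char: 'l')
  sorted[3] = q$rlm  (last char: 'm')
  sorted[4] = rlmq$  (last char: '$')
Last column: qrlm$
Original string S is at sorted index 4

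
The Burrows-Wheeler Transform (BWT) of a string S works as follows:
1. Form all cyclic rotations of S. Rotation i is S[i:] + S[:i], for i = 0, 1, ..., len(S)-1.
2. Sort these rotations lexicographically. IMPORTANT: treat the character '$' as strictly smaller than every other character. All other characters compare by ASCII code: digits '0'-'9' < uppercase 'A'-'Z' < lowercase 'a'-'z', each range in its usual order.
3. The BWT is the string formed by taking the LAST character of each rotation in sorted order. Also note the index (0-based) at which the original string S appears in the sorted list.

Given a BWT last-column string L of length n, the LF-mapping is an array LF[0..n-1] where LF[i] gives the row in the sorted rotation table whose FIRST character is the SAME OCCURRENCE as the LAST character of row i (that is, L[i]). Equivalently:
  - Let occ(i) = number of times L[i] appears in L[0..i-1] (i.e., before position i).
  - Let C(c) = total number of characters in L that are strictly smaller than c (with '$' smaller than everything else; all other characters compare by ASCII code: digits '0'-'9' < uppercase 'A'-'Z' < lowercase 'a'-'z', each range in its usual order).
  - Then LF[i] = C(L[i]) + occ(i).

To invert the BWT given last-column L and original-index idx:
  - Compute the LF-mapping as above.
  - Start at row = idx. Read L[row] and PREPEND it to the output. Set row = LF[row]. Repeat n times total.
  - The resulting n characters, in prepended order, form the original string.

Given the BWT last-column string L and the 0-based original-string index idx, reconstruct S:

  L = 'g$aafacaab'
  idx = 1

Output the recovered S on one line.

Answer: aaaafacbg$

Derivation:
LF mapping: 9 0 1 2 8 3 7 4 5 6
Walk LF starting at row 1, prepending L[row]:
  step 1: row=1, L[1]='$', prepend. Next row=LF[1]=0
  step 2: row=0, L[0]='g', prepend. Next row=LF[0]=9
  step 3: row=9, L[9]='b', prepend. Next row=LF[9]=6
  step 4: row=6, L[6]='c', prepend. Next row=LF[6]=7
  step 5: row=7, L[7]='a', prepend. Next row=LF[7]=4
  step 6: row=4, L[4]='f', prepend. Next row=LF[4]=8
  step 7: row=8, L[8]='a', prepend. Next row=LF[8]=5
  step 8: row=5, L[5]='a', prepend. Next row=LF[5]=3
  step 9: row=3, L[3]='a', prepend. Next row=LF[3]=2
  step 10: row=2, L[2]='a', prepend. Next row=LF[2]=1
Reversed output: aaaafacbg$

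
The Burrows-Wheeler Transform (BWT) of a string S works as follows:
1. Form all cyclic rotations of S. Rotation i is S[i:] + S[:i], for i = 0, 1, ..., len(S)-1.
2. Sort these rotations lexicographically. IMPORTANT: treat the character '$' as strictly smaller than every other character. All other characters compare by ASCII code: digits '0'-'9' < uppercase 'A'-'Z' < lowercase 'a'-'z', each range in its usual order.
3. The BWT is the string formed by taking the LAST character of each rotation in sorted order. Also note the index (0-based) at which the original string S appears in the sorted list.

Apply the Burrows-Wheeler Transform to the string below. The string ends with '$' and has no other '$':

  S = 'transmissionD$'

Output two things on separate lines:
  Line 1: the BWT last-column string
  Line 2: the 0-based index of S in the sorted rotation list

Answer: Dnrsmsoaitsni$
13

Derivation:
All 14 rotations (rotation i = S[i:]+S[:i]):
  rot[0] = transmissionD$
  rot[1] = ransmissionD$t
  rot[2] = ansmissionD$tr
  rot[3] = nsmissionD$tra
  rot[4] = smissionD$tran
  rot[5] = missionD$trans
  rot[6] = issionD$transm
  rot[7] = ssionD$transmi
  rot[8] = sionD$transmis
  rot[9] = ionD$transmiss
  rot[10] = onD$transmissi
  rot[11] = nD$transmissio
  rot[12] = D$transmission
  rot[13] = $transmissionD
Sorted (with $ < everything):
  sorted[0] = $transmissionD  (last char: 'D')
  sorted[1] = D$transmission  (last char: 'n')
  sorted[2] = ansmissionD$tr  (last char: 'r')
  sorted[3] = ionD$transmiss  (last char: 's')
  sorted[4] = issionD$transm  (last char: 'm')
  sorted[5] = missionD$trans  (last char: 's')
  sorted[6] = nD$transmissio  (last char: 'o')
  sorted[7] = nsmissionD$tra  (last char: 'a')
  sorted[8] = onD$transmissi  (last char: 'i')
  sorted[9] = ransmissionD$t  (last char: 't')
  sorted[10] = sionD$transmis  (last char: 's')
  sorted[11] = smissionD$tran  (last char: 'n')
  sorted[12] = ssionD$transmi  (last char: 'i')
  sorted[13] = transmissionD$  (last char: '$')
Last column: Dnrsmsoaitsni$
Original string S is at sorted index 13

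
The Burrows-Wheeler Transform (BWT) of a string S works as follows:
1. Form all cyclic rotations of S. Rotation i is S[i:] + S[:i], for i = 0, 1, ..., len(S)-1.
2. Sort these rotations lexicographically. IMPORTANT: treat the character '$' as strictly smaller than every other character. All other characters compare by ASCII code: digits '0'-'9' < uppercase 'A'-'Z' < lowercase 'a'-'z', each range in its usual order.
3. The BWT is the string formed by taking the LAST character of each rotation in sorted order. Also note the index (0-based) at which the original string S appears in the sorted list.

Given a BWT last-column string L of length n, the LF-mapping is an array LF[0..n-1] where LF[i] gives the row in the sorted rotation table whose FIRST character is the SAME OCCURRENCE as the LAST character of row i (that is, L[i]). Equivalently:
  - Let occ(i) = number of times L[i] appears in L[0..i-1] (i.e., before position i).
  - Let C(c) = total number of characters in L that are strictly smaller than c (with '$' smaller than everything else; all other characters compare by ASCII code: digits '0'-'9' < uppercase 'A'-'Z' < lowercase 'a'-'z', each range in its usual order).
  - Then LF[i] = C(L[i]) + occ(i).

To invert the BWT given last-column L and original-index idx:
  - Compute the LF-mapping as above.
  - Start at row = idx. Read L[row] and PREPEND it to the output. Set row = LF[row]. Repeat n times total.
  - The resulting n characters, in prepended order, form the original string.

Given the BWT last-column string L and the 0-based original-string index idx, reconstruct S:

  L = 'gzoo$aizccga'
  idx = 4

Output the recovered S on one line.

Answer: cocoazigzag$

Derivation:
LF mapping: 5 10 8 9 0 1 7 11 3 4 6 2
Walk LF starting at row 4, prepending L[row]:
  step 1: row=4, L[4]='$', prepend. Next row=LF[4]=0
  step 2: row=0, L[0]='g', prepend. Next row=LF[0]=5
  step 3: row=5, L[5]='a', prepend. Next row=LF[5]=1
  step 4: row=1, L[1]='z', prepend. Next row=LF[1]=10
  step 5: row=10, L[10]='g', prepend. Next row=LF[10]=6
  step 6: row=6, L[6]='i', prepend. Next row=LF[6]=7
  step 7: row=7, L[7]='z', prepend. Next row=LF[7]=11
  step 8: row=11, L[11]='a', prepend. Next row=LF[11]=2
  step 9: row=2, L[2]='o', prepend. Next row=LF[2]=8
  step 10: row=8, L[8]='c', prepend. Next row=LF[8]=3
  step 11: row=3, L[3]='o', prepend. Next row=LF[3]=9
  step 12: row=9, L[9]='c', prepend. Next row=LF[9]=4
Reversed output: cocoazigzag$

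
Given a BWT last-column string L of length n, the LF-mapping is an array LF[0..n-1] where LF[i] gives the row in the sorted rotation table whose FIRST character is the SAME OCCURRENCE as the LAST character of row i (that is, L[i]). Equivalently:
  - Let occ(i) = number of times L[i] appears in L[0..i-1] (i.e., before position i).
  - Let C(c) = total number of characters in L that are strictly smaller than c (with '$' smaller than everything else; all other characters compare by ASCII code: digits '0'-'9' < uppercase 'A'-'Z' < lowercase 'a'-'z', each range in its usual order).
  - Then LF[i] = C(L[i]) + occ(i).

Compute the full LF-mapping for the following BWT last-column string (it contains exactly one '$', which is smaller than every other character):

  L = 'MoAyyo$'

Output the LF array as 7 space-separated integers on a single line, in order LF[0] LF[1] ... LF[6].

Char counts: '$':1, 'A':1, 'M':1, 'o':2, 'y':2
C (first-col start): C('$')=0, C('A')=1, C('M')=2, C('o')=3, C('y')=5
L[0]='M': occ=0, LF[0]=C('M')+0=2+0=2
L[1]='o': occ=0, LF[1]=C('o')+0=3+0=3
L[2]='A': occ=0, LF[2]=C('A')+0=1+0=1
L[3]='y': occ=0, LF[3]=C('y')+0=5+0=5
L[4]='y': occ=1, LF[4]=C('y')+1=5+1=6
L[5]='o': occ=1, LF[5]=C('o')+1=3+1=4
L[6]='$': occ=0, LF[6]=C('$')+0=0+0=0

Answer: 2 3 1 5 6 4 0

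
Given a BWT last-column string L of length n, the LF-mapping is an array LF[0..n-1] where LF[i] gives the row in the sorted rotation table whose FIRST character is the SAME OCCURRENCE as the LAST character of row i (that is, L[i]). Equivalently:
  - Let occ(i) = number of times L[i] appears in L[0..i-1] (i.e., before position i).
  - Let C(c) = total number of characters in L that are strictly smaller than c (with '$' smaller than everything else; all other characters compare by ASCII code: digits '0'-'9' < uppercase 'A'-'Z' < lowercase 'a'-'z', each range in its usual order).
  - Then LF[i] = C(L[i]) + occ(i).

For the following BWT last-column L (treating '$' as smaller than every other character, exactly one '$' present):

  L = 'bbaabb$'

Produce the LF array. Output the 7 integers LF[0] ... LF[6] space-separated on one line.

Answer: 3 4 1 2 5 6 0

Derivation:
Char counts: '$':1, 'a':2, 'b':4
C (first-col start): C('$')=0, C('a')=1, C('b')=3
L[0]='b': occ=0, LF[0]=C('b')+0=3+0=3
L[1]='b': occ=1, LF[1]=C('b')+1=3+1=4
L[2]='a': occ=0, LF[2]=C('a')+0=1+0=1
L[3]='a': occ=1, LF[3]=C('a')+1=1+1=2
L[4]='b': occ=2, LF[4]=C('b')+2=3+2=5
L[5]='b': occ=3, LF[5]=C('b')+3=3+3=6
L[6]='$': occ=0, LF[6]=C('$')+0=0+0=0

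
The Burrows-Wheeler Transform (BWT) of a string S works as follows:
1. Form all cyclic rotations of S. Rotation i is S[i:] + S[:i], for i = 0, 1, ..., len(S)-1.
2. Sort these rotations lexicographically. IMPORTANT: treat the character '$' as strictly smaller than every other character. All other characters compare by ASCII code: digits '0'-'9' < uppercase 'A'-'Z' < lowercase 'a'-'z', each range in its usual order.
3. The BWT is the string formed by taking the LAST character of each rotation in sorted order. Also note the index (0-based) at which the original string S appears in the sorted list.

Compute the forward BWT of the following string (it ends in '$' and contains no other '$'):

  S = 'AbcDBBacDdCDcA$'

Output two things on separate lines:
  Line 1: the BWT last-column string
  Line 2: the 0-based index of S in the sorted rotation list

All 15 rotations (rotation i = S[i:]+S[:i]):
  rot[0] = AbcDBBacDdCDcA$
  rot[1] = bcDBBacDdCDcA$A
  rot[2] = cDBBacDdCDcA$Ab
  rot[3] = DBBacDdCDcA$Abc
  rot[4] = BBacDdCDcA$AbcD
  rot[5] = BacDdCDcA$AbcDB
  rot[6] = acDdCDcA$AbcDBB
  rot[7] = cDdCDcA$AbcDBBa
  rot[8] = DdCDcA$AbcDBBac
  rot[9] = dCDcA$AbcDBBacD
  rot[10] = CDcA$AbcDBBacDd
  rot[11] = DcA$AbcDBBacDdC
  rot[12] = cA$AbcDBBacDdCD
  rot[13] = A$AbcDBBacDdCDc
  rot[14] = $AbcDBBacDdCDcA
Sorted (with $ < everything):
  sorted[0] = $AbcDBBacDdCDcA  (last char: 'A')
  sorted[1] = A$AbcDBBacDdCDc  (last char: 'c')
  sorted[2] = AbcDBBacDdCDcA$  (last char: '$')
  sorted[3] = BBacDdCDcA$AbcD  (last char: 'D')
  sorted[4] = BacDdCDcA$AbcDB  (last char: 'B')
  sorted[5] = CDcA$AbcDBBacDd  (last char: 'd')
  sorted[6] = DBBacDdCDcA$Abc  (last char: 'c')
  sorted[7] = DcA$AbcDBBacDdC  (last char: 'C')
  sorted[8] = DdCDcA$AbcDBBac  (last char: 'c')
  sorted[9] = acDdCDcA$AbcDBB  (last char: 'B')
  sorted[10] = bcDBBacDdCDcA$A  (last char: 'A')
  sorted[11] = cA$AbcDBBacDdCD  (last char: 'D')
  sorted[12] = cDBBacDdCDcA$Ab  (last char: 'b')
  sorted[13] = cDdCDcA$AbcDBBa  (last char: 'a')
  sorted[14] = dCDcA$AbcDBBacD  (last char: 'D')
Last column: Ac$DBdcCcBADbaD
Original string S is at sorted index 2

Answer: Ac$DBdcCcBADbaD
2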